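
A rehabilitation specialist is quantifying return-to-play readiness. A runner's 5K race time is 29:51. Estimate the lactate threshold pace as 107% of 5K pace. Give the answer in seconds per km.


Total race time = 29*60 + 51 = 1791 seconds
5K pace = 1791 / 5 = 358.2 sec/km
LT pace = 358.2 * 1.07 = 383.27 sec/km

383.27 s/km


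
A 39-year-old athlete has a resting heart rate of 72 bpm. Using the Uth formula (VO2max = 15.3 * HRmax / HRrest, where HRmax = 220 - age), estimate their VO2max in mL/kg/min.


HRmax = 220 - 39 = 181 bpm
Ratio = HRmax / HRrest = 181 / 72 = 2.5139
VO2max = 15.3 * 2.5139 = 38.46 mL/kg/min

38.46 mL/kg/min


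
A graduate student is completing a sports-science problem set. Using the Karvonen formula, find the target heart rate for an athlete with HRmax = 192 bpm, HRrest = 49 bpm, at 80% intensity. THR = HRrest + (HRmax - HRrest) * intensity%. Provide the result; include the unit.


HRR = 192 - 49 = 143
THR = 49 + 143 * 0.8
= 49 + 114.4
= 163.4 bpm

163.4 bpm


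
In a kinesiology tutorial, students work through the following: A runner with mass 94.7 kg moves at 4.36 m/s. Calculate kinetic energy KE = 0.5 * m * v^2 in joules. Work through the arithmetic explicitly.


v^2 = 4.36^2 = 19.0096
KE = 0.5 * 94.7 * 19.0096
= 900.1 J

900.1 J


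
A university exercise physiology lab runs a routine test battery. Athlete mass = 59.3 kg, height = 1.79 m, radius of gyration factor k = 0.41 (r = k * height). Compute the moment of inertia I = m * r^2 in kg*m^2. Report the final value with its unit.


r = k * height = 0.41 * 1.79 = 0.7339 m
r^2 = 0.7339^2 = 0.538609
I = 59.3 * 0.538609 = 31.94 kg*m^2

31.94 kg*m^2


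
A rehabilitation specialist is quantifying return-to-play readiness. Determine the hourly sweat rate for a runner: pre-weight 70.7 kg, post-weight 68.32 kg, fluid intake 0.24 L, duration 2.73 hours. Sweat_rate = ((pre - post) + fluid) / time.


Mass lost = 70.7 - 68.32 = 2.38 kg
Add fluid consumed: 2.38 + 0.24 = 2.62 L total sweat
Sweat rate = 2.62 / 2.73 = 0.96 L/h

0.96 L/h


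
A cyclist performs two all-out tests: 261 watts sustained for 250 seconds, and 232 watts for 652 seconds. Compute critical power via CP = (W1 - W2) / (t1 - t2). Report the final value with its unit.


W1 = P1 * t1 = 261 * 250 = 65250 J
W2 = P2 * t2 = 232 * 652 = 151264 J
CP = (65250 - 151264) / (250 - 652)
= 213.97 W

213.97 W


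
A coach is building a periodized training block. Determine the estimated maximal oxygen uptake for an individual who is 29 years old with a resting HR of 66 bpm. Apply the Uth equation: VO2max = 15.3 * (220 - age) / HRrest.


HRmax = 220 - 29 = 191
VO2max = 15.3 * (191 / 66)
= 15.3 * 2.8939
= 44.28 mL/kg/min

44.28 mL/kg/min


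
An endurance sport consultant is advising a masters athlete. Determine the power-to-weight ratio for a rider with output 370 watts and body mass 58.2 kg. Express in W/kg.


P/W = 370 / 58.2 = 6.357 W/kg

6.357 W/kg


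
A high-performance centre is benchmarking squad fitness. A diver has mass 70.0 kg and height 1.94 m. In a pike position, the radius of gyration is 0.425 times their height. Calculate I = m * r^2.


r = 0.425 * 1.94 = 0.8245 m
I = m * r^2 = 70.0 * 0.6798 = 47.586 kg*m^2

47.586 kg*m^2


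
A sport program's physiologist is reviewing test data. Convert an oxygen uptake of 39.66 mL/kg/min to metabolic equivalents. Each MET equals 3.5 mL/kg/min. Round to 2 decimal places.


One MET = 3.5 mL/kg/min
Number of METs = 39.66 / 3.5
= 11.33 METs

11.33 METs


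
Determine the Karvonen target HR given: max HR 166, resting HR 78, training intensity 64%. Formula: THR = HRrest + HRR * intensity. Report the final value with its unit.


HRR = HRmax - HRrest = 166 - 78 = 88
THR = 78 + 88 * 0.64
= 134.32 bpm

134.32 bpm


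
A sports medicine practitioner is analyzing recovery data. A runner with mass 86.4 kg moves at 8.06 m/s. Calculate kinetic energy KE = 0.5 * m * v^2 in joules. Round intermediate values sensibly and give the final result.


v^2 = 8.06^2 = 64.9636
KE = 0.5 * 86.4 * 64.9636
= 2806.43 J

2806.43 J


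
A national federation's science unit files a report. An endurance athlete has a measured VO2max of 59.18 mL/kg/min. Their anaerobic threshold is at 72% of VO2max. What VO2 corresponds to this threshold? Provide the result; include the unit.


Anaerobic threshold VO2 = VO2max * 72%
= 59.18 * 0.72
= 42.61 mL/kg/min

42.61 mL/kg/min


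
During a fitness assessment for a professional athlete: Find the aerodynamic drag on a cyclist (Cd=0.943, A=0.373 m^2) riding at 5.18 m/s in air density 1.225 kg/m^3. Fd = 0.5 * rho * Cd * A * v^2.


Fd = 0.5 * 1.225 * 0.943 * 0.373 * 5.18^2
= 0.5 * 1.225 * 0.943 * 0.373 * 26.8324
= 5.781 N

5.781 N


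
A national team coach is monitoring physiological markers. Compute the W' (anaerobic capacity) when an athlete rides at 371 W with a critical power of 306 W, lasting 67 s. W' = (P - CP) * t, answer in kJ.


Above-CP power = 65 W
Duration = 67 s
W' = 65 * 67 = 4355 J
Convert: 4355 / 1000 = 4.355 kJ

4.355 kJ


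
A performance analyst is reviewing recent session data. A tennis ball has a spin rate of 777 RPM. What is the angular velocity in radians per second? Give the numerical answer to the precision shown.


Convert RPM to rad/s: multiply by 2*pi and divide by 60
omega = 777 * 2 * pi / 60
= 81.367 rad/s

81.367 rad/s


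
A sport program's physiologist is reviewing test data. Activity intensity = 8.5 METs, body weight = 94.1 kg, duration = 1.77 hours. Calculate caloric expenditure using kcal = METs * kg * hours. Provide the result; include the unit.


kcal = 8.5 * 94.1 * 1.77
= 799.85 * 1.77
= 1415.73 kcal

1415.73 kcal


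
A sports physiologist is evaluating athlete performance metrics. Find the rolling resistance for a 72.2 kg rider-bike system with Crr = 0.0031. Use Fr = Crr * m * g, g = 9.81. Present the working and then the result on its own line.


m * g = 72.2 * 9.81 = 708.282 N
Fr = 0.0031 * 708.282 = 2.196 N

2.196 N


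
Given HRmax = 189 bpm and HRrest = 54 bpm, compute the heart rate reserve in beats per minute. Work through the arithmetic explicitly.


Heart rate reserve = maximum HR minus resting HR
HRR = 189 - 54 = 135 bpm

135 bpm


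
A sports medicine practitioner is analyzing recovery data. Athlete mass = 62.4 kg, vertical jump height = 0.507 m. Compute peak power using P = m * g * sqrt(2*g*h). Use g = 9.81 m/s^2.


sqrt(2 * 9.81 * 0.507) = sqrt(9.94734) = 3.15394 m/s
P = 62.4 * 9.81 * 3.15394
= 1930.67 W

1930.67 W


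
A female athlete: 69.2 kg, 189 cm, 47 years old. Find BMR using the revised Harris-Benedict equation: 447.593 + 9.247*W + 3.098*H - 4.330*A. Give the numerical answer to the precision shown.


Intercept = 447.593
Weight contribution = 9.247 * 69.2 = 639.8924
Height contribution = 3.098 * 189 = 585.522
Age contribution = 4.33 * 47 = 203.51
BMR = 447.593 + 639.8924 + 585.522 - 203.51
= 1469.5 kcal/day

1469.5 kcal/day


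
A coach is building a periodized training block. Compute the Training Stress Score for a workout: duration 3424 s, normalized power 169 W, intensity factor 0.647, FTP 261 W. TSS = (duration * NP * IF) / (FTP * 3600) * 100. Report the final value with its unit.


Product = 3424 * 169 * 0.647 = 374390.432
Base = 261 * 3600 = 939600
TSS = 374390.432 / 939600 * 100 = 39.85

39.85 TSS


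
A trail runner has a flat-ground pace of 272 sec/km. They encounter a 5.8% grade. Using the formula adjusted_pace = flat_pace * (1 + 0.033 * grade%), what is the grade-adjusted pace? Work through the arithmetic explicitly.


Grade factor = 1 + 0.033 * 5.8 = 1.1914
Adjusted = 272 * 1.1914 = 324.06 sec/km

324.06 s/km


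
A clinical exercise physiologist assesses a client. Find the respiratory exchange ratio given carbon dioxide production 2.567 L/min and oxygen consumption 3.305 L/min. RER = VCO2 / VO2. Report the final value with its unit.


VCO2 = 2.567 L/min
VO2 = 3.305 L/min
RER = 2.567 / 3.305 = 0.7767

0.7767


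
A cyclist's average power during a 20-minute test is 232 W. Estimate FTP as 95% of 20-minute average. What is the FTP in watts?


FTP = 20-min power * 0.95
= 232 * 0.95
= 220.4 W

220.4 W


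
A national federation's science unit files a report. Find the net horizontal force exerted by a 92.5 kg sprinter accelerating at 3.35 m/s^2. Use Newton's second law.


Newton's second law: F = m * a
F = 92.5 * 3.35 = 309.88 N

309.88 N


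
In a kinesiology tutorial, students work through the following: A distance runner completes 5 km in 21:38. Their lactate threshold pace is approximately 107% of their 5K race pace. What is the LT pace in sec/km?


Convert to seconds: 21 min 38 s = 1298 s
Pace per km = 1298 / 5 = 259.6 s/km
LT pace = 259.6 * 1.07 = 277.77 s/km

277.77 s/km


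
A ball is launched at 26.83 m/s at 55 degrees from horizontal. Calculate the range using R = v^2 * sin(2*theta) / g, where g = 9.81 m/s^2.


sin(2 * 55) = sin(110) = 0.939693
v^2 = 26.83^2 = 719.8489
R = 719.8489 * 0.939693 / 9.81
= 68.954 m

68.954 m


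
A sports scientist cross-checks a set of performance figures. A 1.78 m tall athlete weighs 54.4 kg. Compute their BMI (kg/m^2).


height^2 = 3.1684 m^2
BMI = 54.4 / 3.1684 = 17.17 kg/m^2

17.17 kg/m^2


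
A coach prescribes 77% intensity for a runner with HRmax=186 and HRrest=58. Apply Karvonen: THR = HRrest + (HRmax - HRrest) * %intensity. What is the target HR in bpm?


Heart rate reserve = 186 - 58 = 128
Intensity fraction = 77 / 100 = 0.77
THR = 58 + 128 * 0.77 = 156.56 bpm

156.56 bpm


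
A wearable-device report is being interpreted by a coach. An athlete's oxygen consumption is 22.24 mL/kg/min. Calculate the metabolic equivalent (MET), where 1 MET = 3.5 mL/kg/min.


MET = VO2 / 3.5
= 22.24 / 3.5
= 6.35 METs

6.35 METs


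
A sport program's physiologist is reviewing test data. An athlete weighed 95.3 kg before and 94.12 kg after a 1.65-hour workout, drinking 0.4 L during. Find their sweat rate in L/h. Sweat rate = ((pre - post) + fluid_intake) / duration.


Body mass change = 1.18 kg
Total sweat loss = 1.18 + 0.4 = 1.58 L
Rate = 1.58 / 1.65 = 0.958 L/h

0.958 L/h


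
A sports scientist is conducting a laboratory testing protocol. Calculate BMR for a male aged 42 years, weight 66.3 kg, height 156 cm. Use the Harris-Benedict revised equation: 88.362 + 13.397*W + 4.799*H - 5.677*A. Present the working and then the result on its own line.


Substituting values:
W term = 13.397 * 66.3 = 888.2211
H term = 4.799 * 156 = 748.644
A term = 5.677 * 42 = 238.434
BMR = 1486.79 kcal/day

1486.79 kcal/day


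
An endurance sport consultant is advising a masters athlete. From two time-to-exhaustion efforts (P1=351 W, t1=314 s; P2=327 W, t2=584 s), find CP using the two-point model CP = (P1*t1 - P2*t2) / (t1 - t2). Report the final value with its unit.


Work in trial 1 = 110214 J
Work in trial 2 = 190968 J
Delta work = -80754 J
Delta time = -270 s
CP = -80754 / -270 = 299.09 W

299.09 W


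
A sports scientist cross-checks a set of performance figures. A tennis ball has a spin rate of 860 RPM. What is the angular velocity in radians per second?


Convert RPM to rad/s: multiply by 2*pi and divide by 60
omega = 860 * 2 * pi / 60
= 90.059 rad/s

90.059 rad/s


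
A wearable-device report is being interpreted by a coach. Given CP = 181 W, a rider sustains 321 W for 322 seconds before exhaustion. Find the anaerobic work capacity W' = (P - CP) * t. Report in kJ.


Excess power = 321 - 181 = 140 W
Work above CP = 140 * 322 = 45080 J
W' = 45.08 kJ

45.08 kJ


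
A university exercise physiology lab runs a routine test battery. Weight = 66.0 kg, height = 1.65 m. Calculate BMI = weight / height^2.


height^2 = 1.65^2 = 2.7225
BMI = 66.0 / 2.7225 = 24.24 kg/m^2

24.24 kg/m^2


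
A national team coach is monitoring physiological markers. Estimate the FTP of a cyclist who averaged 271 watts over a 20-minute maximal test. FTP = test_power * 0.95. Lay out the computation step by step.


FTP = 271 * 0.95 = 257.45 W

257.45 W


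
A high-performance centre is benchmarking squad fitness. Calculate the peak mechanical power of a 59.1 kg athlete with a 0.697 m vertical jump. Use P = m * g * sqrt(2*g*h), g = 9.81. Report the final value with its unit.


First, sqrt(2gh) = sqrt(2 * 9.81 * 0.697)
= sqrt(13.67514) = 3.697991 m/s
Power = 59.1 * 9.81 * 3.697991 = 2143.99 W

2143.99 W


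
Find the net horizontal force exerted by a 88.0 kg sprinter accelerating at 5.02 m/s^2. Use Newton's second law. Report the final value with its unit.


Newton's second law: F = m * a
F = 88.0 * 5.02 = 441.76 N

441.76 N


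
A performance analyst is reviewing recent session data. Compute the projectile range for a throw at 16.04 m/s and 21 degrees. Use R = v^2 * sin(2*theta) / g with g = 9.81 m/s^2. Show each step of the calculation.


Two times the angle = 42 degrees
sin(42) = 0.669131
R = 257.2816 * 0.669131 / 9.81 = 17.549 m

17.549 m


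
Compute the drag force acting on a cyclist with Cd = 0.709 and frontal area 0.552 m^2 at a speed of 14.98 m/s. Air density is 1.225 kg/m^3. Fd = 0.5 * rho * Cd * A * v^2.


Step 1: v^2 = 224.4004
Step 2: Fd = 0.5 * 1.225 * 0.709 * 0.552 * 224.4004
= 53.792 N

53.792 N


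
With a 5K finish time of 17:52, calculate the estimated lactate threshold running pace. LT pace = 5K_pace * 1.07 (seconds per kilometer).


Race duration = 1072 s for 5 km
Average pace = 1072 / 5 = 214.4 s/km
LT pace = 214.4 * 1.07
= 229.41 s/km

229.41 s/km


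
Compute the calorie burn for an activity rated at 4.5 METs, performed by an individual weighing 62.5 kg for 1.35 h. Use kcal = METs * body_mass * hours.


Product of METs and mass = 4.5 * 62.5 = 281.25
Total kcal = 281.25 * 1.35 = 379.69 kcal

379.69 kcal


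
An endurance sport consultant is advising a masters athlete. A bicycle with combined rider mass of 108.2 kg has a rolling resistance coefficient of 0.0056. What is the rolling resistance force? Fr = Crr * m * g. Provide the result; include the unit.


Fr = 0.0056 * 108.2 * 9.81
= 0.60592 * 9.81
= 5.944 N

5.944 N


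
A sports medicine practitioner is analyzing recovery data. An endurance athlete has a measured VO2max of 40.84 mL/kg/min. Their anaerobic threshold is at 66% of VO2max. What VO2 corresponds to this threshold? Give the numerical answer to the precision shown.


Anaerobic threshold VO2 = VO2max * 66%
= 40.84 * 0.66
= 26.95 mL/kg/min

26.95 mL/kg/min


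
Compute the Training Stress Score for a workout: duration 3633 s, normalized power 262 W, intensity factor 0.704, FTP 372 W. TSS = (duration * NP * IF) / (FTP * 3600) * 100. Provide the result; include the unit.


Product = 3633 * 262 * 0.704 = 670099.584
Base = 372 * 3600 = 1339200
TSS = 670099.584 / 1339200 * 100 = 50.04

50.04 TSS


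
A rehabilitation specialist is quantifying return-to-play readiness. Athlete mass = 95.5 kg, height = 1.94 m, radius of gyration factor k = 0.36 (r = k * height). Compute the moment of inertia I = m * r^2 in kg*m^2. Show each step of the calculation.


r = k * height = 0.36 * 1.94 = 0.6984 m
r^2 = 0.6984^2 = 0.487763
I = 95.5 * 0.487763 = 46.581 kg*m^2

46.581 kg*m^2


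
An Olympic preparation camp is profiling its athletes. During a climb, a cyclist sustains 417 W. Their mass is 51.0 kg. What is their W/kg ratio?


Power-to-weight = 417 W / 51.0 kg
= 8.176 W/kg

8.176 W/kg


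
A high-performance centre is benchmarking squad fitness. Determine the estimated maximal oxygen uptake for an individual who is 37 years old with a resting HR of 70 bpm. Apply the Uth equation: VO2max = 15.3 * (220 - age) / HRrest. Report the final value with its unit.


HRmax = 220 - 37 = 183
VO2max = 15.3 * (183 / 70)
= 15.3 * 2.6143
= 40.0 mL/kg/min

40.0 mL/kg/min


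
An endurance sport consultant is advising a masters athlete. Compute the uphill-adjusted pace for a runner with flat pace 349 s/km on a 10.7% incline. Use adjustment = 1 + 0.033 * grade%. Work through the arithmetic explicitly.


Adjustment factor = 1 + 0.033 * 10.7 = 1.3531
Grade-adjusted pace = 349 * 1.3531 = 472.23 s/km

472.23 s/km


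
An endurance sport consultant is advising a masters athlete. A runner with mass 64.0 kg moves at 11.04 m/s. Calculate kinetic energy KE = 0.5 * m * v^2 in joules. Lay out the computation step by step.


v^2 = 11.04^2 = 121.8816
KE = 0.5 * 64.0 * 121.8816
= 3900.21 J

3900.21 J


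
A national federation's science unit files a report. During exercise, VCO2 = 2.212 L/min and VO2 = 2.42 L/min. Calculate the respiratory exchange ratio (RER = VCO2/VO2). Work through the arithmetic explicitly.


RER = VCO2 / VO2
= 2.212 / 2.42
= 0.914

0.914


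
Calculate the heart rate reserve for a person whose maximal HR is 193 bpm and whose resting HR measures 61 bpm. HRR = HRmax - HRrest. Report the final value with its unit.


HRmax = 193 bpm
HRrest = 61 bpm
HRR = 193 - 61 = 132 bpm

132 bpm


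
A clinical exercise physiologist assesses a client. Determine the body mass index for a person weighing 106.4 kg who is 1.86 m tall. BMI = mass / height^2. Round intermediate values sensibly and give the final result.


BMI = mass / height^2
= 106.4 / 1.86^2
= 106.4 / 3.4596
= 30.76 kg/m^2

30.76 kg/m^2


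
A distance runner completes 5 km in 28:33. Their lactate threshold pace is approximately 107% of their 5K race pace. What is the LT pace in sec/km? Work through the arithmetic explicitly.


Convert to seconds: 28 min 33 s = 1713 s
Pace per km = 1713 / 5 = 342.6 s/km
LT pace = 342.6 * 1.07 = 366.58 s/km

366.58 s/km


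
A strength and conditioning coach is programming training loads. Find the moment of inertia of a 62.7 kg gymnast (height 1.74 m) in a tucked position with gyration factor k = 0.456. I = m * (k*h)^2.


Radius of gyration = 0.456 * 1.74 = 0.79344 m
I = 62.7 * 0.79344^2
= 62.7 * 0.629547
= 39.473 kg*m^2

39.473 kg*m^2


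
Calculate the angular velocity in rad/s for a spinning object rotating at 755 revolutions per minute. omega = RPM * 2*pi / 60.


omega = RPM * 2*pi / 60
= 755 * 6.28318531 / 60
= 79.063 rad/s

79.063 rad/s


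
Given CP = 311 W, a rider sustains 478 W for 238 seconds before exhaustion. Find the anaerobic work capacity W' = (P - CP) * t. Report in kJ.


Excess power = 478 - 311 = 167 W
Work above CP = 167 * 238 = 39746 J
W' = 39.746 kJ

39.746 kJ


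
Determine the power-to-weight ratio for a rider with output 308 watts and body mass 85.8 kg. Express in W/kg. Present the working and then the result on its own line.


P/W = 308 / 85.8 = 3.59 W/kg

3.59 W/kg


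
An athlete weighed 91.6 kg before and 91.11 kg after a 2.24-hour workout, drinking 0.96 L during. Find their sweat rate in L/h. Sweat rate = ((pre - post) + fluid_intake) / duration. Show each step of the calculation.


Body mass change = 0.49 kg
Total sweat loss = 0.49 + 0.96 = 1.45 L
Rate = 1.45 / 2.24 = 0.647 L/h

0.647 L/h


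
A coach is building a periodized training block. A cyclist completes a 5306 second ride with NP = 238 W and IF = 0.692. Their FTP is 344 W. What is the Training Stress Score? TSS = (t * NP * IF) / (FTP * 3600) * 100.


t * NP * IF = 5306 * 238 * 0.692 = 873876.976
FTP * 3600 = 1238400
TSS = (873876.976 / 1238400) * 100 = 70.57

70.57 TSS


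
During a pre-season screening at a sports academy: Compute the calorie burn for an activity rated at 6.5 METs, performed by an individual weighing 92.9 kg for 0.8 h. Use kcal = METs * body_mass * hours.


Product of METs and mass = 6.5 * 92.9 = 603.85
Total kcal = 603.85 * 0.8 = 483.08 kcal

483.08 kcal


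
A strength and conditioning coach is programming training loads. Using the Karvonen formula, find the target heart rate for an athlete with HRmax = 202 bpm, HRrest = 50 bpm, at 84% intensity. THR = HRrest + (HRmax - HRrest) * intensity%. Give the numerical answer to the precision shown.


HRR = 202 - 50 = 152
THR = 50 + 152 * 0.84
= 50 + 127.68
= 177.68 bpm

177.68 bpm


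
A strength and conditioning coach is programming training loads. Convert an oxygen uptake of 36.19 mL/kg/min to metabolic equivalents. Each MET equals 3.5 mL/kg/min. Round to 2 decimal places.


One MET = 3.5 mL/kg/min
Number of METs = 36.19 / 3.5
= 10.34 METs

10.34 METs


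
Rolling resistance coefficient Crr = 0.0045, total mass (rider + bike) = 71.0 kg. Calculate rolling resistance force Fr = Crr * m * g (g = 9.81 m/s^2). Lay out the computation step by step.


Fr = Crr * m * g
= 0.0045 * 71.0 * 9.81
= 3.134 N

3.134 N


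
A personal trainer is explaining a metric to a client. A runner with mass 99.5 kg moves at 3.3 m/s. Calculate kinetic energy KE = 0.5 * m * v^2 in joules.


v^2 = 3.3^2 = 10.89
KE = 0.5 * 99.5 * 10.89
= 541.78 J

541.78 J


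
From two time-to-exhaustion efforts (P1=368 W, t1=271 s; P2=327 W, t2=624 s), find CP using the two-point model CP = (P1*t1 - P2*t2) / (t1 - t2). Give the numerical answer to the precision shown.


Work in trial 1 = 99728 J
Work in trial 2 = 204048 J
Delta work = -104320 J
Delta time = -353 s
CP = -104320 / -353 = 295.52 W

295.52 W


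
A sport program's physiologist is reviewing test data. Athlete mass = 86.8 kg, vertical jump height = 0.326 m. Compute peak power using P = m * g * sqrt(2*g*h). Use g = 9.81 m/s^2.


sqrt(2 * 9.81 * 0.326) = sqrt(6.39612) = 2.529055 m/s
P = 86.8 * 9.81 * 2.529055
= 2153.51 W

2153.51 W


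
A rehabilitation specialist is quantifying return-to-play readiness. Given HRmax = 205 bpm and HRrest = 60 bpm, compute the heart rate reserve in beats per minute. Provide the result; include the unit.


Heart rate reserve = maximum HR minus resting HR
HRR = 205 - 60 = 145 bpm

145 bpm


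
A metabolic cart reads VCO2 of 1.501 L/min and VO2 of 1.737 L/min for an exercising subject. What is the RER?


RER = VCO2 / VO2 = 1.501 / 1.737 = 0.8641

0.8641


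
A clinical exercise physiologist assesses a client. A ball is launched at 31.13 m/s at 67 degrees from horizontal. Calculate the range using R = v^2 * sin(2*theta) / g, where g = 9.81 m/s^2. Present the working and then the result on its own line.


sin(2 * 67) = sin(134) = 0.71934
v^2 = 31.13^2 = 969.0769
R = 969.0769 * 0.71934 / 9.81
= 71.06 m

71.06 m


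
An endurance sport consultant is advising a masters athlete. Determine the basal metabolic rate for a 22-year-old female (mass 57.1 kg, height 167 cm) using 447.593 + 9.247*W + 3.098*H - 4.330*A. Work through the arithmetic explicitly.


BMR = 447.593 + 9.247*57.1 + 3.098*167 - 4.330*22
= 1397.7 kcal/day

1397.7 kcal/day


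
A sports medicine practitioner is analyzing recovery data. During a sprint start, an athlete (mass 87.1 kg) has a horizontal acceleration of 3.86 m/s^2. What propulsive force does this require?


Propulsive force = mass * acceleration
= 87.1 kg * 3.86 m/s^2
= 336.21 N

336.21 N


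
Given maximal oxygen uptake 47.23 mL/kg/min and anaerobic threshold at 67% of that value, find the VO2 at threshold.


Percentage as decimal = 0.67
VO2 at AT = 47.23 * 0.67 = 31.64 mL/kg/min

31.64 mL/kg/min


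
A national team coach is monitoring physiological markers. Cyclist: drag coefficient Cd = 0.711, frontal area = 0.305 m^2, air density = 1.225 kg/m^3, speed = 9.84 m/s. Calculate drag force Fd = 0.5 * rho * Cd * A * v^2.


v^2 = 9.84^2 = 96.8256
Fd = 0.5 * 1.225 * 0.711 * 0.305 * 96.8256
= 12.861 N

12.861 N


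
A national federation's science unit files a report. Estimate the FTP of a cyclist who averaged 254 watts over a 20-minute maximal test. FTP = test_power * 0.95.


FTP = 254 * 0.95 = 241.3 W

241.3 W


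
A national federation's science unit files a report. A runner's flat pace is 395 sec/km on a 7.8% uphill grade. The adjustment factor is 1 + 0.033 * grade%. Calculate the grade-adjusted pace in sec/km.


Factor = 1 + 0.033 * 7.8 = 1.2574
Adjusted pace = 395 * 1.2574
= 496.67 sec/km

496.67 s/km


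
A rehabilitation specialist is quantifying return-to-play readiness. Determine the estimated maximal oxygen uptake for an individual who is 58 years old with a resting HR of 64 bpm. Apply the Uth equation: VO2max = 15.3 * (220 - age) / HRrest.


HRmax = 220 - 58 = 162
VO2max = 15.3 * (162 / 64)
= 15.3 * 2.5313
= 38.73 mL/kg/min

38.73 mL/kg/min


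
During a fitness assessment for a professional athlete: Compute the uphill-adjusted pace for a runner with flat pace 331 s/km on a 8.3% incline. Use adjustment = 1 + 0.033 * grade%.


Adjustment factor = 1 + 0.033 * 8.3 = 1.2739
Grade-adjusted pace = 331 * 1.2739 = 421.66 s/km

421.66 s/km


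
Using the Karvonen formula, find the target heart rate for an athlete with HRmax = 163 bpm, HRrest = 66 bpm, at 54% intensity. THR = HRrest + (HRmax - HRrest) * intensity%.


HRR = 163 - 66 = 97
THR = 66 + 97 * 0.54
= 66 + 52.38
= 118.38 bpm

118.38 bpm


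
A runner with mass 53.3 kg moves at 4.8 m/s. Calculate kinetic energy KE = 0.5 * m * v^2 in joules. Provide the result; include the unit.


v^2 = 4.8^2 = 23.04
KE = 0.5 * 53.3 * 23.04
= 614.02 J

614.02 J


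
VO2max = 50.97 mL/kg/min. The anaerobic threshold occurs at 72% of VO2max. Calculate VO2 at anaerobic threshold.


AT fraction = 72 / 100 = 0.72
AT VO2 = 50.97 * 0.72
= 36.7 mL/kg/min

36.7 mL/kg/min


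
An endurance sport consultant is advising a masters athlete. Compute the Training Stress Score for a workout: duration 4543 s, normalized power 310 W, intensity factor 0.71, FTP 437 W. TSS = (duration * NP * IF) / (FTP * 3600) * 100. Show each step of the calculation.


Product = 4543 * 310 * 0.71 = 999914.3
Base = 437 * 3600 = 1573200
TSS = 999914.3 / 1573200 * 100 = 63.56

63.56 TSS


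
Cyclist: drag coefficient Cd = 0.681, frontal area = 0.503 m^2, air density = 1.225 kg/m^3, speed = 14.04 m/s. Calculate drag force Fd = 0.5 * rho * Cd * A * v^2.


v^2 = 14.04^2 = 197.1216
Fd = 0.5 * 1.225 * 0.681 * 0.503 * 197.1216
= 41.358 N

41.358 N


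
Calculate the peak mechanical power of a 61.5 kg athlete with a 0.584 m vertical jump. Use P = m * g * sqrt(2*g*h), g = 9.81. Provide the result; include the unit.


First, sqrt(2gh) = sqrt(2 * 9.81 * 0.584)
= sqrt(11.45808) = 3.384979 m/s
Power = 61.5 * 9.81 * 3.384979 = 2042.21 W

2042.21 W


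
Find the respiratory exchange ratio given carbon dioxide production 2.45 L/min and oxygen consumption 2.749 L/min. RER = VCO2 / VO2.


VCO2 = 2.45 L/min
VO2 = 2.749 L/min
RER = 2.45 / 2.749 = 0.8912

0.8912


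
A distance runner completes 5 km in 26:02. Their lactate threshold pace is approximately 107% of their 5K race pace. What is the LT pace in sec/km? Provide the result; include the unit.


Convert to seconds: 26 min 2 s = 1562 s
Pace per km = 1562 / 5 = 312.4 s/km
LT pace = 312.4 * 1.07 = 334.27 s/km

334.27 s/km


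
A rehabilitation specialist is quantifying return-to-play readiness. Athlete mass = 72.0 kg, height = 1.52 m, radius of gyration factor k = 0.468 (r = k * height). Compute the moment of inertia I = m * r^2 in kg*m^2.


r = k * height = 0.468 * 1.52 = 0.71136 m
r^2 = 0.71136^2 = 0.506033
I = 72.0 * 0.506033 = 36.434 kg*m^2

36.434 kg*m^2


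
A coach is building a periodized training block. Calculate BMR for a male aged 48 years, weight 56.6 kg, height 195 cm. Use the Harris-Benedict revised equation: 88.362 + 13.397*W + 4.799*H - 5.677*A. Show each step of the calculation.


Substituting values:
W term = 13.397 * 56.6 = 758.2702
H term = 4.799 * 195 = 935.805
A term = 5.677 * 48 = 272.496
BMR = 1509.94 kcal/day

1509.94 kcal/day


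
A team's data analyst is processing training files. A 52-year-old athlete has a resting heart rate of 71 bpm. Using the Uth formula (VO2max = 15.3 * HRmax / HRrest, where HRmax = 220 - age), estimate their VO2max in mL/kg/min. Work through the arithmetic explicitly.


HRmax = 220 - 52 = 168 bpm
Ratio = HRmax / HRrest = 168 / 71 = 2.3662
VO2max = 15.3 * 2.3662 = 36.2 mL/kg/min

36.2 mL/kg/min


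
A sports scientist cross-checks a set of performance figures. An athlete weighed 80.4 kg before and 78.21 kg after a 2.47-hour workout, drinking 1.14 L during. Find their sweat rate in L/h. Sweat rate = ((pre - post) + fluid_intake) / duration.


Body mass change = 2.19 kg
Total sweat loss = 2.19 + 1.14 = 3.33 L
Rate = 3.33 / 2.47 = 1.348 L/h

1.348 L/h


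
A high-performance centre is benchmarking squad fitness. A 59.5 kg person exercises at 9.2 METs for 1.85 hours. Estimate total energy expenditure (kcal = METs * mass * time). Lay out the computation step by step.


Energy = METs * mass(kg) * time(h)
= 9.2 * 59.5 * 1.85
= 1012.69 kcal

1012.69 kcal


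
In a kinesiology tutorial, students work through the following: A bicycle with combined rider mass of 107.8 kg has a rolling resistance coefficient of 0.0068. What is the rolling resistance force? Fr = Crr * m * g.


Fr = 0.0068 * 107.8 * 9.81
= 0.73304 * 9.81
= 7.191 N

7.191 N


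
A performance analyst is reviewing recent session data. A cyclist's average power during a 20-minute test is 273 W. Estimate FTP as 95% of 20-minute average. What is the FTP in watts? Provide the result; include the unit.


FTP = 20-min power * 0.95
= 273 * 0.95
= 259.35 W

259.35 W


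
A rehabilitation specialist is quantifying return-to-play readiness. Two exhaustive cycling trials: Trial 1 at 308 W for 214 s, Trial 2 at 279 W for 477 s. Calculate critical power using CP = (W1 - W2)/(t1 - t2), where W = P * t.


W1 = 308 * 214 = 65912 J
W2 = 279 * 477 = 133083 J
CP = (65912 - 133083) / (214 - 477)
= -67171 / -263
= 255.4 W

255.4 W


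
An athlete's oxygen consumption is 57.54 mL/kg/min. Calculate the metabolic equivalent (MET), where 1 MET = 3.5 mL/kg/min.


MET = VO2 / 3.5
= 57.54 / 3.5
= 16.44 METs

16.44 METs


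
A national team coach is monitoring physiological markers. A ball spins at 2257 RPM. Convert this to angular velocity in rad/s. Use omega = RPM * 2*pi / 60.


omega = 2257 * 2 * pi / 60
= 2257 * 6.28318531 / 60
= 14181.149 / 60
= 236.352 rad/s

236.352 rad/s


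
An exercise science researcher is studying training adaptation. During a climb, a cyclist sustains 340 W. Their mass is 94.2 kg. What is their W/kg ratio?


Power-to-weight = 340 W / 94.2 kg
= 3.609 W/kg

3.609 W/kg


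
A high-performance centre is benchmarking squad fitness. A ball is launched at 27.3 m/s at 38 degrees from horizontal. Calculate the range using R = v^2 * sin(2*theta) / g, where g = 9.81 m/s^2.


sin(2 * 38) = sin(76) = 0.970296
v^2 = 27.3^2 = 745.29
R = 745.29 * 0.970296 / 9.81
= 73.716 m

73.716 m


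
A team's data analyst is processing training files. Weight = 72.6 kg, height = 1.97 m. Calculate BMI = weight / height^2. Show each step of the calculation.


height^2 = 1.97^2 = 3.8809
BMI = 72.6 / 3.8809 = 18.71 kg/m^2

18.71 kg/m^2


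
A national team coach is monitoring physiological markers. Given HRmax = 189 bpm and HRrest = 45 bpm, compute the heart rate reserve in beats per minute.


Heart rate reserve = maximum HR minus resting HR
HRR = 189 - 45 = 144 bpm

144 bpm


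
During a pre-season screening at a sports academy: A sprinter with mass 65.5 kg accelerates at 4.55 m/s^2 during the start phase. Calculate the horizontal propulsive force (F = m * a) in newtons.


F = m * a
= 65.5 * 4.55
= 298.03 N

298.03 N


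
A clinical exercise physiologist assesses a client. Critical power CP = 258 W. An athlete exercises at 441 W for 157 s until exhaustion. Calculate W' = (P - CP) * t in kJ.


P - CP = 441 - 258 = 183 W
W' = 183 * 157 = 28731 J
= 28731 / 1000 = 28.731 kJ

28.731 kJ


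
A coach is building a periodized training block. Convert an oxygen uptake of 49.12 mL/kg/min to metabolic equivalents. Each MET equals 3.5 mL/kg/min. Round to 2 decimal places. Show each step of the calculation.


One MET = 3.5 mL/kg/min
Number of METs = 49.12 / 3.5
= 14.03 METs

14.03 METs


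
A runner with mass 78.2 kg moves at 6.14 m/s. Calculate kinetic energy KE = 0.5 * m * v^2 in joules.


v^2 = 6.14^2 = 37.6996
KE = 0.5 * 78.2 * 37.6996
= 1474.05 J

1474.05 J


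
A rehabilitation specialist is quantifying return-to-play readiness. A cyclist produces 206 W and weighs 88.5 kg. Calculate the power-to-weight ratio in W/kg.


P/W = power / mass
= 206 / 88.5
= 2.328 W/kg

2.328 W/kg


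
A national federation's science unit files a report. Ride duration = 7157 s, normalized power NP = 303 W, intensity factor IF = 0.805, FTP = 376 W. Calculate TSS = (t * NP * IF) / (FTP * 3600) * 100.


Numerator = 7157 * 303 * 0.805 = 1745699.655
Denominator = 376 * 3600 = 1353600
TSS = 1745699.655 / 1353600 * 100
= 128.97

128.97 TSS


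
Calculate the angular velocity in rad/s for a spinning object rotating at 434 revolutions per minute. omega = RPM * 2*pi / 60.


omega = RPM * 2*pi / 60
= 434 * 6.28318531 / 60
= 45.448 rad/s

45.448 rad/s


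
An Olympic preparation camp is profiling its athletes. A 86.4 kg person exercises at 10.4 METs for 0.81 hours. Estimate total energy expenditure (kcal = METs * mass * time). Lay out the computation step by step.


Energy = METs * mass(kg) * time(h)
= 10.4 * 86.4 * 0.81
= 727.83 kcal

727.83 kcal


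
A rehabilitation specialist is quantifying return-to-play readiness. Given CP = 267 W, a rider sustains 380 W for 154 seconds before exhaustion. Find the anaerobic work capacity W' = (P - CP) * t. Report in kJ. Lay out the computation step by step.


Excess power = 380 - 267 = 113 W
Work above CP = 113 * 154 = 17402 J
W' = 17.402 kJ

17.402 kJ


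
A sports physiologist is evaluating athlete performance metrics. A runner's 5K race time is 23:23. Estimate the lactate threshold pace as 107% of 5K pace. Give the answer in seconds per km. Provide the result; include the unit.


Total race time = 23*60 + 23 = 1403 seconds
5K pace = 1403 / 5 = 280.6 sec/km
LT pace = 280.6 * 1.07 = 300.24 sec/km

300.24 s/km


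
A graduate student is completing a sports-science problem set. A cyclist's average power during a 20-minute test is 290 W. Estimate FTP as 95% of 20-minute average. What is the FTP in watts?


FTP = 20-min power * 0.95
= 290 * 0.95
= 275.5 W

275.5 W


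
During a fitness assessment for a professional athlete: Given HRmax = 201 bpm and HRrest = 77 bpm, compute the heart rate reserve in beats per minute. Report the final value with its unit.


Heart rate reserve = maximum HR minus resting HR
HRR = 201 - 77 = 124 bpm

124 bpm


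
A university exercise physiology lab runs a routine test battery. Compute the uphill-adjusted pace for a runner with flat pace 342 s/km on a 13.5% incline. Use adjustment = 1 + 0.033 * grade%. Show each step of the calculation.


Adjustment factor = 1 + 0.033 * 13.5 = 1.4455
Grade-adjusted pace = 342 * 1.4455 = 494.36 s/km

494.36 s/km


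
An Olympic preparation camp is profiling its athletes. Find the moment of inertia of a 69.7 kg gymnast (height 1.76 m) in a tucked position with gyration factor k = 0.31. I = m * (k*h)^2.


Radius of gyration = 0.31 * 1.76 = 0.5456 m
I = 69.7 * 0.5456^2
= 69.7 * 0.297679
= 20.748 kg*m^2

20.748 kg*m^2


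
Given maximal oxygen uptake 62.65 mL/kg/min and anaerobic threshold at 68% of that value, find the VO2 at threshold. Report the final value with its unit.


Percentage as decimal = 0.68
VO2 at AT = 62.65 * 0.68 = 42.6 mL/kg/min

42.6 mL/kg/min


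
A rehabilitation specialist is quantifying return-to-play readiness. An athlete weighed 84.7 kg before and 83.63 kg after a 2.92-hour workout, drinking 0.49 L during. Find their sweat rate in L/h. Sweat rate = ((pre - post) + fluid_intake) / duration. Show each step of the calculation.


Body mass change = 1.07 kg
Total sweat loss = 1.07 + 0.49 = 1.56 L
Rate = 1.56 / 2.92 = 0.534 L/h

0.534 L/h


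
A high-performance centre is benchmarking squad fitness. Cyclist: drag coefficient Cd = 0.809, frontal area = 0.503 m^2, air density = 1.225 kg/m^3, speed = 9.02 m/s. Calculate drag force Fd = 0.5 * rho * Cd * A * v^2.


v^2 = 9.02^2 = 81.3604
Fd = 0.5 * 1.225 * 0.809 * 0.503 * 81.3604
= 20.278 N

20.278 N


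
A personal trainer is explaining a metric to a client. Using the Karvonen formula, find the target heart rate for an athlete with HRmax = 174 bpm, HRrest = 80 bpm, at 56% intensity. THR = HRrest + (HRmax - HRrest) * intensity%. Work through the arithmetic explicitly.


HRR = 174 - 80 = 94
THR = 80 + 94 * 0.56
= 80 + 52.64
= 132.64 bpm

132.64 bpm


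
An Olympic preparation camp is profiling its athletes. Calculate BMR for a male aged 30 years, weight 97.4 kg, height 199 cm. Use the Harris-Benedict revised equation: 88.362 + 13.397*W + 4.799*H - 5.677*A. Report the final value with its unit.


Substituting values:
W term = 13.397 * 97.4 = 1304.8678
H term = 4.799 * 199 = 955.001
A term = 5.677 * 30 = 170.31
BMR = 2177.92 kcal/day

2177.92 kcal/day


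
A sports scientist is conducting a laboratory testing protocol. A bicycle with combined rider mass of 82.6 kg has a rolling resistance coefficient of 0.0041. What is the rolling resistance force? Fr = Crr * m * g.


Fr = 0.0041 * 82.6 * 9.81
= 0.33866 * 9.81
= 3.322 N

3.322 N


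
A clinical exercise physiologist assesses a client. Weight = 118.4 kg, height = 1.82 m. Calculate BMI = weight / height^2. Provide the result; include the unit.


height^2 = 1.82^2 = 3.3124
BMI = 118.4 / 3.3124 = 35.74 kg/m^2

35.74 kg/m^2


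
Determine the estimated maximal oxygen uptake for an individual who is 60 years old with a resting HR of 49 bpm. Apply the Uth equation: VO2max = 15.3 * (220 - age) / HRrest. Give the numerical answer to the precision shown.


HRmax = 220 - 60 = 160
VO2max = 15.3 * (160 / 49)
= 15.3 * 3.2653
= 49.96 mL/kg/min

49.96 mL/kg/min


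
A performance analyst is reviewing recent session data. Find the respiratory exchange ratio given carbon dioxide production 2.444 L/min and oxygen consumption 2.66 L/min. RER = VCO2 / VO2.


VCO2 = 2.444 L/min
VO2 = 2.66 L/min
RER = 2.444 / 2.66 = 0.9188

0.9188


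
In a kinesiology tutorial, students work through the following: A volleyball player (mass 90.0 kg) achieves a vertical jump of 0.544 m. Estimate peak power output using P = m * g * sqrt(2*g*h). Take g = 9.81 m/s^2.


2 * g * h = 2 * 9.81 * 0.544 = 10.67328
sqrt(10.67328) = 3.266999 m/s
P = 90.0 * 9.81 * 3.266999 = 2884.43 W

2884.43 W


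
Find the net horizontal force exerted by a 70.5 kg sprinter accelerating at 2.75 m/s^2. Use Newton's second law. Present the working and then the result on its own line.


Newton's second law: F = m * a
F = 70.5 * 2.75 = 193.88 N

193.88 N


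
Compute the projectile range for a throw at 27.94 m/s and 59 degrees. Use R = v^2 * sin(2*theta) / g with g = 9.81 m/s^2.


Two times the angle = 118 degrees
sin(118) = 0.882948
R = 780.6436 * 0.882948 / 9.81 = 70.262 m

70.262 m


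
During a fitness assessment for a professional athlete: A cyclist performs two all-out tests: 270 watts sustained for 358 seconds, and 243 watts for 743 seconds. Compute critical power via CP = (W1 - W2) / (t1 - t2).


W1 = P1 * t1 = 270 * 358 = 96660 J
W2 = P2 * t2 = 243 * 743 = 180549 J
CP = (96660 - 180549) / (358 - 743)
= 217.89 W

217.89 W


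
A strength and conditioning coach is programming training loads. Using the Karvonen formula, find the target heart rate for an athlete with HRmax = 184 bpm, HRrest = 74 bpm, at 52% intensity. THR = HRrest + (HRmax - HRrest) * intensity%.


HRR = 184 - 74 = 110
THR = 74 + 110 * 0.52
= 74 + 57.2
= 131.2 bpm

131.2 bpm


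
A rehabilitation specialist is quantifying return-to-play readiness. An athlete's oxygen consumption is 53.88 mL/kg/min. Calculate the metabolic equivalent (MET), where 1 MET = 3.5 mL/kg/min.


MET = VO2 / 3.5
= 53.88 / 3.5
= 15.39 METs

15.39 METs


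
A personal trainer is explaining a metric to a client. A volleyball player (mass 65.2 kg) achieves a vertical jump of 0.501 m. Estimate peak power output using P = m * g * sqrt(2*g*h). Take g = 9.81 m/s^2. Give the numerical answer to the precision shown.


2 * g * h = 2 * 9.81 * 0.501 = 9.82962
sqrt(9.82962) = 3.135222 m/s
P = 65.2 * 9.81 * 3.135222 = 2005.33 W

2005.33 W
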